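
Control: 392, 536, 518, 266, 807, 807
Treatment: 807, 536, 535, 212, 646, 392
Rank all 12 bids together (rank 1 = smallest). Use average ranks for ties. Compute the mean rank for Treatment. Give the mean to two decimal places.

Sorted (ascending): 212, 266, 392, 392, 518, 535, 536, 536, 646, 807, 807, 807
The 2 values of 392 occupy positions 3–4 → average rank (3+4)/2 = 3.5.
The 2 values of 536 occupy positions 7–8 → average rank (7+8)/2 = 7.5.
The 3 values of 807 occupy positions 10–12 → average rank 11.
Treatment values → pooled ranks: 807→11, 536→7.5, 535→6, 212→1, 646→9, 392→3.5
Mean rank = (11 + 7.5 + 6 + 1 + 9 + 3.5) / 6 = 6.33

6.33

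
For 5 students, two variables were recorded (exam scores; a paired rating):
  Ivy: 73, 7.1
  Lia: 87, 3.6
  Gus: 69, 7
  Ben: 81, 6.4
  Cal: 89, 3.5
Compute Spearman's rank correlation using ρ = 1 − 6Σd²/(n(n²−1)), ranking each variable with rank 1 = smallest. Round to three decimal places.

-0.900

Ranks of variable 1: 2, 4, 1, 3, 5
Ranks of variable 2: 5, 2, 4, 3, 1
d = r₁ − r₂: -3, 2, -3, 0, 4
d²: 9, 4, 9, 0, 16; Σd² = 38
ρ = 1 − 6·38/(5·24) = 1 − 228/120 = -0.900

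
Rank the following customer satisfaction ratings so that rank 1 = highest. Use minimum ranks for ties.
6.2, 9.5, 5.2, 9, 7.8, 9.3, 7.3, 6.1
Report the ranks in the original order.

6, 1, 8, 3, 4, 2, 5, 7

Sorted (descending): 9.5, 9.3, 9, 7.8, 7.3, 6.2, 6.1, 5.2
No ties — each value takes its position as its rank.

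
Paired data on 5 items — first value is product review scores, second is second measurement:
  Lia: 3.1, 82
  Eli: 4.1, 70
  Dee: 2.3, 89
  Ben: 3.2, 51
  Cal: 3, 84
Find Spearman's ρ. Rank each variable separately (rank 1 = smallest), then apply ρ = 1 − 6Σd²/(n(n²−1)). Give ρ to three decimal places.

Ranks of variable 1: 3, 5, 1, 4, 2
Ranks of variable 2: 3, 2, 5, 1, 4
d = r₁ − r₂: 0, 3, -4, 3, -2
d²: 0, 9, 16, 9, 4; Σd² = 38
ρ = 1 − 6·38/(5·24) = 1 − 228/120 = -0.900

-0.900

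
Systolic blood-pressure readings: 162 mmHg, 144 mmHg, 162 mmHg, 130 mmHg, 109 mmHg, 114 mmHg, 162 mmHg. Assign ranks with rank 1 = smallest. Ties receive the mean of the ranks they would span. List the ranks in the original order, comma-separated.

Sorted (ascending): 109, 114, 130, 144, 162, 162, 162
The 3 values of 162 occupy positions 5–7 → average rank 6.

6, 4, 6, 3, 1, 2, 6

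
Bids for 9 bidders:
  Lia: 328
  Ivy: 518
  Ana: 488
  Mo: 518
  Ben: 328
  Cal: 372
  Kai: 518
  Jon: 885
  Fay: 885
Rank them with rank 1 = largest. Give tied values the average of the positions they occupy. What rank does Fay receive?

Sorted (descending): 885, 885, 518, 518, 518, 488, 372, 328, 328
The 2 values of 885 occupy positions 1–2 → average rank (1+2)/2 = 1.5.
The 3 values of 518 occupy positions 3–5 → average rank 4.
The 2 values of 328 occupy positions 8–9 → average rank (8+9)/2 = 8.5.
Fay has value 885 → rank 1.5.

1.5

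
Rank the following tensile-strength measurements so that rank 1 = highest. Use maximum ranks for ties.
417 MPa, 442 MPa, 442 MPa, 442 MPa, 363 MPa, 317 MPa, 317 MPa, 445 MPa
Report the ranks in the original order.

5, 4, 4, 4, 6, 8, 8, 1

Sorted (descending): 445, 442, 442, 442, 417, 363, 317, 317
The 3 values of 442 occupy positions 2–4 → each gets rank 4.
The 2 values of 317 occupy positions 7–8 → each gets rank 8.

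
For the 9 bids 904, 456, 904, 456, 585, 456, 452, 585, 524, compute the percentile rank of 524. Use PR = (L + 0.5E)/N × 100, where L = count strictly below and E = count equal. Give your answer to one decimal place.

N = 9.
Strictly below 524: 4. Equal to 524: 1.
PR = (4 + 0.5·1)/9 × 100 = 50.0

50.0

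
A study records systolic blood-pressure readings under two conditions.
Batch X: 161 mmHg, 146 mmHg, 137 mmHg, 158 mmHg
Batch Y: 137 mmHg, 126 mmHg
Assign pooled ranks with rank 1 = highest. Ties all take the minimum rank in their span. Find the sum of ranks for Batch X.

10

Sorted (descending): 161, 158, 146, 137, 137, 126
The 2 values of 137 occupy positions 4–5 → each gets rank 4.
Batch X values → pooled ranks: 161→1, 146→3, 137→4, 158→2
Rank sum = 1 + 3 + 4 + 2 = 10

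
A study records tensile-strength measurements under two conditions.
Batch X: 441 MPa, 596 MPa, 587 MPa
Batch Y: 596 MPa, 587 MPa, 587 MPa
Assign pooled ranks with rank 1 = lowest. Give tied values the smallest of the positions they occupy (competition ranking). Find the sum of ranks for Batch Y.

Sorted (ascending): 441, 587, 587, 587, 596, 596
The 3 values of 587 occupy positions 2–4 → each gets rank 2.
The 2 values of 596 occupy positions 5–6 → each gets rank 5.
Batch Y values → pooled ranks: 596→5, 587→2, 587→2
Rank sum = 5 + 2 + 2 = 9

9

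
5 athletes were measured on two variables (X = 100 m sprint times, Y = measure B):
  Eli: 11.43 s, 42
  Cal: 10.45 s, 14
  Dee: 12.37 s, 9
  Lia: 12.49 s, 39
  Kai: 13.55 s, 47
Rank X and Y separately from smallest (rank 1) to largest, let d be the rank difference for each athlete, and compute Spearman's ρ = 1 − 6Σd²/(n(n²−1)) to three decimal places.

Ranks of variable 1: 2, 1, 3, 4, 5
Ranks of variable 2: 4, 2, 1, 3, 5
d = r₁ − r₂: -2, -1, 2, 1, 0
d²: 4, 1, 4, 1, 0; Σd² = 10
ρ = 1 − 6·10/(5·24) = 1 − 60/120 = 0.500

0.500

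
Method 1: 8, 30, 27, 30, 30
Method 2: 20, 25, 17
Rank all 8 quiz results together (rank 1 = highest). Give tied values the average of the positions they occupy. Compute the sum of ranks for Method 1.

Sorted (descending): 30, 30, 30, 27, 25, 20, 17, 8
The 3 values of 30 occupy positions 1–3 → average rank 2.
Method 1 values → pooled ranks: 8→8, 30→2, 27→4, 30→2, 30→2
Rank sum = 8 + 2 + 4 + 2 + 2 = 18

18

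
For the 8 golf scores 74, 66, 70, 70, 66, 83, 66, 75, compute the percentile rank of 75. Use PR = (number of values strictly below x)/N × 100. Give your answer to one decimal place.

75.0

N = 8.
Strictly below 75: 6. Equal to 75: 1.
PR = 6/8 × 100 = 75.0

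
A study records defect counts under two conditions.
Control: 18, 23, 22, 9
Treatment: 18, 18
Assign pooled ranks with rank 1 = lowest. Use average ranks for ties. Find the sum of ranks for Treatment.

6

Sorted (ascending): 9, 18, 18, 18, 22, 23
The 3 values of 18 occupy positions 2–4 → average rank 3.
Treatment values → pooled ranks: 18→3, 18→3
Rank sum = 3 + 3 = 6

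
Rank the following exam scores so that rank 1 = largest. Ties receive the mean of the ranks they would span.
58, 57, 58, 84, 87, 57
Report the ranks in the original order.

3.5, 5.5, 3.5, 2, 1, 5.5

Sorted (descending): 87, 84, 58, 58, 57, 57
The 2 values of 58 occupy positions 3–4 → average rank (3+4)/2 = 3.5.
The 2 values of 57 occupy positions 5–6 → average rank (5+6)/2 = 5.5.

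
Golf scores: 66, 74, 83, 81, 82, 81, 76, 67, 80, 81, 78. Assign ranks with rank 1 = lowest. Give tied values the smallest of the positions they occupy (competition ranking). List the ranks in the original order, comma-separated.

Sorted (ascending): 66, 67, 74, 76, 78, 80, 81, 81, 81, 82, 83
The 3 values of 81 occupy positions 7–9 → each gets rank 7.

1, 3, 11, 7, 10, 7, 4, 2, 6, 7, 5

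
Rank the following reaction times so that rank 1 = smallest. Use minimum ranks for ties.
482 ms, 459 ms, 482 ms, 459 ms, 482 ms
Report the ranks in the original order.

Sorted (ascending): 459, 459, 482, 482, 482
The 2 values of 459 occupy positions 1–2 → each gets rank 1.
The 3 values of 482 occupy positions 3–5 → each gets rank 3.

3, 1, 3, 1, 3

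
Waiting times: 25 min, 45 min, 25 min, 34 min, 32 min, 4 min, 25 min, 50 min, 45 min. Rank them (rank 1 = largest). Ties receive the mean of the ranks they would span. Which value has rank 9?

4

Sorted (descending): 50, 45, 45, 34, 32, 25, 25, 25, 4
The 2 values of 45 occupy positions 2–3 → average rank (2+3)/2 = 2.5.
The 3 values of 25 occupy positions 6–8 → average rank 7.
Rank 9 → value 4.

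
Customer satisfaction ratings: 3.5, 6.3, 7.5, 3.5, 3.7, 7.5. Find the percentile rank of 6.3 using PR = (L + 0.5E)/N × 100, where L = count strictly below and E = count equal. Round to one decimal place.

N = 6.
Strictly below 6.3: 3. Equal to 6.3: 1.
PR = (3 + 0.5·1)/6 × 100 = 58.3

58.3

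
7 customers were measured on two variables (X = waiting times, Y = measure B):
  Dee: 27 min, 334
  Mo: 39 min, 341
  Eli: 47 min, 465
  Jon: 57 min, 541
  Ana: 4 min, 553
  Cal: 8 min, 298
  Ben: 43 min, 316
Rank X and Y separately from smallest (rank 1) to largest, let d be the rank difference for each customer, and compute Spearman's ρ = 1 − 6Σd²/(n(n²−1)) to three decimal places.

Ranks of variable 1: 3, 4, 6, 7, 1, 2, 5
Ranks of variable 2: 3, 4, 5, 6, 7, 1, 2
d = r₁ − r₂: 0, 0, 1, 1, -6, 1, 3
d²: 0, 0, 1, 1, 36, 1, 9; Σd² = 48
ρ = 1 − 6·48/(7·48) = 1 − 288/336 = 0.143

0.143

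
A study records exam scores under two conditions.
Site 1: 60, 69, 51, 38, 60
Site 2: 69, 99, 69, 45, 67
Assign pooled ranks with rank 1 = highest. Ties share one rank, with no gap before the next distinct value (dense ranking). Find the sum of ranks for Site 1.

22

Sorted (descending): 99, 69, 69, 69, 67, 60, 60, 51, 45, 38
The 3 values of 69 share dense rank 2.
The 2 values of 60 share dense rank 4.
Remaining distinct values take the next consecutive integers.
Site 1 values → pooled ranks: 60→4, 69→2, 51→5, 38→7, 60→4
Rank sum = 4 + 2 + 5 + 7 + 4 = 22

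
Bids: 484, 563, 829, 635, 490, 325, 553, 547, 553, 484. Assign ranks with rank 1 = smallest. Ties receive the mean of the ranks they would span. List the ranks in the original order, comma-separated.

2.5, 8, 10, 9, 4, 1, 6.5, 5, 6.5, 2.5

Sorted (ascending): 325, 484, 484, 490, 547, 553, 553, 563, 635, 829
The 2 values of 484 occupy positions 2–3 → average rank (2+3)/2 = 2.5.
The 2 values of 553 occupy positions 6–7 → average rank (6+7)/2 = 6.5.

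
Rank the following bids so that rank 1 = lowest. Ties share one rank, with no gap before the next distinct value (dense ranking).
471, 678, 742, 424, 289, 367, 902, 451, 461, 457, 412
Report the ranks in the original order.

8, 9, 10, 4, 1, 2, 11, 5, 7, 6, 3

Sorted (ascending): 289, 367, 412, 424, 451, 457, 461, 471, 678, 742, 902
No ties — each value takes its position as its rank.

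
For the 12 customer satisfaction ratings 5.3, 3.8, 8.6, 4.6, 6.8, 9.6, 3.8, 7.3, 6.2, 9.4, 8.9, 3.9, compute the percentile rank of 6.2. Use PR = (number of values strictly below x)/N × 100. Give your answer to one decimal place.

N = 12.
Strictly below 6.2: 5. Equal to 6.2: 1.
PR = 5/12 × 100 = 41.7

41.7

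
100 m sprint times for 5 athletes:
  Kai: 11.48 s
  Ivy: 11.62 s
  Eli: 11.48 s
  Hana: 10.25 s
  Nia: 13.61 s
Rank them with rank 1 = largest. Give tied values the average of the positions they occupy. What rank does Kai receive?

Sorted (descending): 13.61, 11.62, 11.48, 11.48, 10.25
The 2 values of 11.48 occupy positions 3–4 → average rank (3+4)/2 = 3.5.
Kai has value 11.48 s → rank 3.5.

3.5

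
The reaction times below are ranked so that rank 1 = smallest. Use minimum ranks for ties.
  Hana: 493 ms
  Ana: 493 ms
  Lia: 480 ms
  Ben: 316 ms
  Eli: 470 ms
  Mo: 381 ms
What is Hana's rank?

5

Sorted (ascending): 316, 381, 470, 480, 493, 493
The 2 values of 493 occupy positions 5–6 → each gets rank 5.
Hana has value 493 ms → rank 5.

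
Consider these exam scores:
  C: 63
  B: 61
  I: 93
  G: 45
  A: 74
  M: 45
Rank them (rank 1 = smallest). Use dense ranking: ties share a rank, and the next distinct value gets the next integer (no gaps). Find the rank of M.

Sorted (ascending): 45, 45, 61, 63, 74, 93
The 2 values of 45 share dense rank 1.
Remaining distinct values take the next consecutive integers.
M has value 45 → rank 1.

1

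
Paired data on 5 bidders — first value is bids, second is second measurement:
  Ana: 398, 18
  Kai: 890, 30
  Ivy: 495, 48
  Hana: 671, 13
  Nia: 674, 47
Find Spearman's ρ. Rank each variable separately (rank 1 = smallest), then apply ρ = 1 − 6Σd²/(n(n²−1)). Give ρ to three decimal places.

0.100

Ranks of variable 1: 1, 5, 2, 3, 4
Ranks of variable 2: 2, 3, 5, 1, 4
d = r₁ − r₂: -1, 2, -3, 2, 0
d²: 1, 4, 9, 4, 0; Σd² = 18
ρ = 1 − 6·18/(5·24) = 1 − 108/120 = 0.100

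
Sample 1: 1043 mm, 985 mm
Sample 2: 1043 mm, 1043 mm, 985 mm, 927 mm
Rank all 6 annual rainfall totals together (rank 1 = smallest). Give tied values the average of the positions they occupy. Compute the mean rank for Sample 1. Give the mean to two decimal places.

Sorted (ascending): 927, 985, 985, 1043, 1043, 1043
The 2 values of 985 occupy positions 2–3 → average rank (2+3)/2 = 2.5.
The 3 values of 1043 occupy positions 4–6 → average rank 5.
Sample 1 values → pooled ranks: 1043→5, 985→2.5
Mean rank = (5 + 2.5) / 2 = 3.75

3.75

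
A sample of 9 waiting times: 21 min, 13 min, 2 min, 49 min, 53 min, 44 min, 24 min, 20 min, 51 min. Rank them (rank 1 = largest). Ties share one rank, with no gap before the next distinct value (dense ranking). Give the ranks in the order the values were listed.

6, 8, 9, 3, 1, 4, 5, 7, 2

Sorted (descending): 53, 51, 49, 44, 24, 21, 20, 13, 2
No ties — each value takes its position as its rank.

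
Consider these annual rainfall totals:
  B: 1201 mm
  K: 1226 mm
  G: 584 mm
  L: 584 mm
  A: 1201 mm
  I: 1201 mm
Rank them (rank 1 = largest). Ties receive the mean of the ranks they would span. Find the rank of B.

3

Sorted (descending): 1226, 1201, 1201, 1201, 584, 584
The 3 values of 1201 occupy positions 2–4 → average rank 3.
The 2 values of 584 occupy positions 5–6 → average rank (5+6)/2 = 5.5.
B has value 1201 mm → rank 3.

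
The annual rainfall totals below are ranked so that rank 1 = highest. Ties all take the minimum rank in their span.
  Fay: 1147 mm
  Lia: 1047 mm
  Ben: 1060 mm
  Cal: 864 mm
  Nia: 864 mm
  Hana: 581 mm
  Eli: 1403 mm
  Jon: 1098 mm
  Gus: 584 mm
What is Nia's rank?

Sorted (descending): 1403, 1147, 1098, 1060, 1047, 864, 864, 584, 581
The 2 values of 864 occupy positions 6–7 → each gets rank 6.
Nia has value 864 mm → rank 6.

6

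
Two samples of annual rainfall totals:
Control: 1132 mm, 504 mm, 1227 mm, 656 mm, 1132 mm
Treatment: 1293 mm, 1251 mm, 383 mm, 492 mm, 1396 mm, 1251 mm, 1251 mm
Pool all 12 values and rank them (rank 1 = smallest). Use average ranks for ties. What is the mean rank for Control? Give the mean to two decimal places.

5.00

Sorted (ascending): 383, 492, 504, 656, 1132, 1132, 1227, 1251, 1251, 1251, 1293, 1396
The 2 values of 1132 occupy positions 5–6 → average rank (5+6)/2 = 5.5.
The 3 values of 1251 occupy positions 8–10 → average rank 9.
Control values → pooled ranks: 1132→5.5, 504→3, 1227→7, 656→4, 1132→5.5
Mean rank = (5.5 + 3 + 7 + 4 + 5.5) / 5 = 5.00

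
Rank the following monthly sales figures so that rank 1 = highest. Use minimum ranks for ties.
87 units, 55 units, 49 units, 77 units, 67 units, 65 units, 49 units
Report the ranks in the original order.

Sorted (descending): 87, 77, 67, 65, 55, 49, 49
The 2 values of 49 occupy positions 6–7 → each gets rank 6.

1, 5, 6, 2, 3, 4, 6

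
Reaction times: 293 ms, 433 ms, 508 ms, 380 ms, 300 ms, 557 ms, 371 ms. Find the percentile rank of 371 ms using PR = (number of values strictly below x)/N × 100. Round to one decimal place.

28.6

N = 7.
Strictly below 371: 2. Equal to 371: 1.
PR = 2/7 × 100 = 28.6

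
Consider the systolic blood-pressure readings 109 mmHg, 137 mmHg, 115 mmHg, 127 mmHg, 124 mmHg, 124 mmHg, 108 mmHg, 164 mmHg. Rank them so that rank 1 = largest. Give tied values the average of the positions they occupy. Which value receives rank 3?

Sorted (descending): 164, 137, 127, 124, 124, 115, 109, 108
The 2 values of 124 occupy positions 4–5 → average rank (4+5)/2 = 4.5.
Rank 3 → value 127.

127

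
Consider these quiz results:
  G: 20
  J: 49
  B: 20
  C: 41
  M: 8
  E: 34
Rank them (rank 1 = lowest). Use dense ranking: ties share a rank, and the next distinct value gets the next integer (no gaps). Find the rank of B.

Sorted (ascending): 8, 20, 20, 34, 41, 49
The 2 values of 20 share dense rank 2.
Remaining distinct values take the next consecutive integers.
B has value 20 → rank 2.

2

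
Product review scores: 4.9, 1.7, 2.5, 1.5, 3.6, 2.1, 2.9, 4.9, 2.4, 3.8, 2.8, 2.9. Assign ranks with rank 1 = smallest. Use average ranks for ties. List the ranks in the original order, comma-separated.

Sorted (ascending): 1.5, 1.7, 2.1, 2.4, 2.5, 2.8, 2.9, 2.9, 3.6, 3.8, 4.9, 4.9
The 2 values of 2.9 occupy positions 7–8 → average rank (7+8)/2 = 7.5.
The 2 values of 4.9 occupy positions 11–12 → average rank (11+12)/2 = 11.5.

11.5, 2, 5, 1, 9, 3, 7.5, 11.5, 4, 10, 6, 7.5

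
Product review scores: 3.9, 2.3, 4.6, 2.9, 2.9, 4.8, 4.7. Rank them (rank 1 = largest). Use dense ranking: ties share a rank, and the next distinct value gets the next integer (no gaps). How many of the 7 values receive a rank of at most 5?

Sorted (descending): 4.8, 4.7, 4.6, 3.9, 2.9, 2.9, 2.3
The 2 values of 2.9 share dense rank 5.
Remaining distinct values take the next consecutive integers.
Ranks ≤ 5: {1, 2, 3, 4, 5, 5} → 6 values.

6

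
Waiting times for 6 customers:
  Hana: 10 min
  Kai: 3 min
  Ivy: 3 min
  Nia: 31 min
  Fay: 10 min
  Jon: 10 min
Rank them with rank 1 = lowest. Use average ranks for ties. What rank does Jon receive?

Sorted (ascending): 3, 3, 10, 10, 10, 31
The 2 values of 3 occupy positions 1–2 → average rank (1+2)/2 = 1.5.
The 3 values of 10 occupy positions 3–5 → average rank 4.
Jon has value 10 min → rank 4.

4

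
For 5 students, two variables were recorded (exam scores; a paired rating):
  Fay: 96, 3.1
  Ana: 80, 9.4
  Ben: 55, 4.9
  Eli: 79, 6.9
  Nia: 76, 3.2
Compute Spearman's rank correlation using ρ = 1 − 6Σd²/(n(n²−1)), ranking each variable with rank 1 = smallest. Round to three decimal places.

Ranks of variable 1: 5, 4, 1, 3, 2
Ranks of variable 2: 1, 5, 3, 4, 2
d = r₁ − r₂: 4, -1, -2, -1, 0
d²: 16, 1, 4, 1, 0; Σd² = 22
ρ = 1 − 6·22/(5·24) = 1 − 132/120 = -0.100

-0.100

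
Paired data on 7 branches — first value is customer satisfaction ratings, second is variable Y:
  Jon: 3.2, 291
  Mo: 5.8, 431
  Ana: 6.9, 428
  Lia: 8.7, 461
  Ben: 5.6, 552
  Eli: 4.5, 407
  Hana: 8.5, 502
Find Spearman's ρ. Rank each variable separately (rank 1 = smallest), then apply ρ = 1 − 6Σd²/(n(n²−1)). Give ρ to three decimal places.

0.571

Ranks of variable 1: 1, 4, 5, 7, 3, 2, 6
Ranks of variable 2: 1, 4, 3, 5, 7, 2, 6
d = r₁ − r₂: 0, 0, 2, 2, -4, 0, 0
d²: 0, 0, 4, 4, 16, 0, 0; Σd² = 24
ρ = 1 − 6·24/(7·48) = 1 − 144/336 = 0.571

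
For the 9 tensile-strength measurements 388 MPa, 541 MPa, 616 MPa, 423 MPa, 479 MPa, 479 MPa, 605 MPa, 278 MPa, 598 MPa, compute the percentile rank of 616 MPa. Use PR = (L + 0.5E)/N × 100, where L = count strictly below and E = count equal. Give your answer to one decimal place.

94.4

N = 9.
Strictly below 616: 8. Equal to 616: 1.
PR = (8 + 0.5·1)/9 × 100 = 94.4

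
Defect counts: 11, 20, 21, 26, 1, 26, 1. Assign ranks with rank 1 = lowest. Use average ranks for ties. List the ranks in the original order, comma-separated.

3, 4, 5, 6.5, 1.5, 6.5, 1.5

Sorted (ascending): 1, 1, 11, 20, 21, 26, 26
The 2 values of 1 occupy positions 1–2 → average rank (1+2)/2 = 1.5.
The 2 values of 26 occupy positions 6–7 → average rank (6+7)/2 = 6.5.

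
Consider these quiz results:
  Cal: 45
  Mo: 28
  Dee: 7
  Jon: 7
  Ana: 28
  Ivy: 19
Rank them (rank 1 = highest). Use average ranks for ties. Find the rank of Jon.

5.5

Sorted (descending): 45, 28, 28, 19, 7, 7
The 2 values of 28 occupy positions 2–3 → average rank (2+3)/2 = 2.5.
The 2 values of 7 occupy positions 5–6 → average rank (5+6)/2 = 5.5.
Jon has value 7 → rank 5.5.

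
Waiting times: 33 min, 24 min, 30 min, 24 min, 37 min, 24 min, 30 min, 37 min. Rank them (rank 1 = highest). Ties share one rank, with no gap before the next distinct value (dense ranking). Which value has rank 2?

Sorted (descending): 37, 37, 33, 30, 30, 24, 24, 24
The 2 values of 37 share dense rank 1.
The 2 values of 30 share dense rank 3.
The 3 values of 24 share dense rank 4.
Remaining distinct values take the next consecutive integers.
Rank 2 → value 33.

33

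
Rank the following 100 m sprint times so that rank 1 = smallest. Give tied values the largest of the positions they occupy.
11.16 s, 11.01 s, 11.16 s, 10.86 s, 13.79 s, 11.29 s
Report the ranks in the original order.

Sorted (ascending): 10.86, 11.01, 11.16, 11.16, 11.29, 13.79
The 2 values of 11.16 occupy positions 3–4 → each gets rank 4.

4, 2, 4, 1, 6, 5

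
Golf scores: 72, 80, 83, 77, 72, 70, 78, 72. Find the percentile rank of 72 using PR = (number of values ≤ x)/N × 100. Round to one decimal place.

N = 8.
Strictly below 72: 1. Equal to 72: 3.
PR = 4/8 × 100 = 50.0

50.0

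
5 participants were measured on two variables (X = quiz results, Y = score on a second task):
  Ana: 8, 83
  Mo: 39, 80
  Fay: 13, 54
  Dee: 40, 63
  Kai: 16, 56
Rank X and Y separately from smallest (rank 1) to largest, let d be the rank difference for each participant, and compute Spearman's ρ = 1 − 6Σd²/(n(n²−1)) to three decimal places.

-0.100

Ranks of variable 1: 1, 4, 2, 5, 3
Ranks of variable 2: 5, 4, 1, 3, 2
d = r₁ − r₂: -4, 0, 1, 2, 1
d²: 16, 0, 1, 4, 1; Σd² = 22
ρ = 1 − 6·22/(5·24) = 1 − 132/120 = -0.100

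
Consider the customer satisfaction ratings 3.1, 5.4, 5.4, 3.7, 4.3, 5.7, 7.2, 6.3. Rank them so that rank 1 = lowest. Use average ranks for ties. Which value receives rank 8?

Sorted (ascending): 3.1, 3.7, 4.3, 5.4, 5.4, 5.7, 6.3, 7.2
The 2 values of 5.4 occupy positions 4–5 → average rank (4+5)/2 = 4.5.
Rank 8 → value 7.2.

7.2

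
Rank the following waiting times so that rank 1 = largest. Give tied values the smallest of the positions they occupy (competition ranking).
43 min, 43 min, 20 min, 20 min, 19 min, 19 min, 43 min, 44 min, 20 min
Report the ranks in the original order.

Sorted (descending): 44, 43, 43, 43, 20, 20, 20, 19, 19
The 3 values of 43 occupy positions 2–4 → each gets rank 2.
The 3 values of 20 occupy positions 5–7 → each gets rank 5.
The 2 values of 19 occupy positions 8–9 → each gets rank 8.

2, 2, 5, 5, 8, 8, 2, 1, 5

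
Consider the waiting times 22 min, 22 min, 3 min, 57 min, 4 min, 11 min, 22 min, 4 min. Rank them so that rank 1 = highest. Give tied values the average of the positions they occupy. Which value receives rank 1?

Sorted (descending): 57, 22, 22, 22, 11, 4, 4, 3
The 3 values of 22 occupy positions 2–4 → average rank 3.
The 2 values of 4 occupy positions 6–7 → average rank (6+7)/2 = 6.5.
Rank 1 → value 57.

57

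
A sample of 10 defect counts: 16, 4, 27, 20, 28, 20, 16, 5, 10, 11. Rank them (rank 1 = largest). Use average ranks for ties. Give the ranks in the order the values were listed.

Sorted (descending): 28, 27, 20, 20, 16, 16, 11, 10, 5, 4
The 2 values of 20 occupy positions 3–4 → average rank (3+4)/2 = 3.5.
The 2 values of 16 occupy positions 5–6 → average rank (5+6)/2 = 5.5.

5.5, 10, 2, 3.5, 1, 3.5, 5.5, 9, 8, 7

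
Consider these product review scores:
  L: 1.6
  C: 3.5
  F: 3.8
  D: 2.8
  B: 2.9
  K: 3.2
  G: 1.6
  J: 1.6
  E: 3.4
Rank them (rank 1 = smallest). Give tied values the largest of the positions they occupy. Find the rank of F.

Sorted (ascending): 1.6, 1.6, 1.6, 2.8, 2.9, 3.2, 3.4, 3.5, 3.8
The 3 values of 1.6 occupy positions 1–3 → each gets rank 3.
F has value 3.8 → rank 9.

9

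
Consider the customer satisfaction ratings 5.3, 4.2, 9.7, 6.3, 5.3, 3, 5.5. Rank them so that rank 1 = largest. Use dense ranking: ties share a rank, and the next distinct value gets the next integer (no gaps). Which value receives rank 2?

Sorted (descending): 9.7, 6.3, 5.5, 5.3, 5.3, 4.2, 3
The 2 values of 5.3 share dense rank 4.
Remaining distinct values take the next consecutive integers.
Rank 2 → value 6.3.

6.3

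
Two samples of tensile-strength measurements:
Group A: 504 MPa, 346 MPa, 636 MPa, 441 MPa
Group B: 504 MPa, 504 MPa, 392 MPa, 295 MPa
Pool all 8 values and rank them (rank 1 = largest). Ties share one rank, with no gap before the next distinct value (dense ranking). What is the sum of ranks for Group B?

Sorted (descending): 636, 504, 504, 504, 441, 392, 346, 295
The 3 values of 504 share dense rank 2.
Remaining distinct values take the next consecutive integers.
Group B values → pooled ranks: 504→2, 504→2, 392→4, 295→6
Rank sum = 2 + 2 + 4 + 6 = 14

14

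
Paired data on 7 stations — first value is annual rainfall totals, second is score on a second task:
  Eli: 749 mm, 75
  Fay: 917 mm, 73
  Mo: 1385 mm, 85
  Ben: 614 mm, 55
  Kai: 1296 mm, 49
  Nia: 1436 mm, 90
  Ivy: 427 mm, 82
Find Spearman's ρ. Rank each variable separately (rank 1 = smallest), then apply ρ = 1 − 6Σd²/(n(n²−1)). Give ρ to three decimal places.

0.393

Ranks of variable 1: 3, 4, 6, 2, 5, 7, 1
Ranks of variable 2: 4, 3, 6, 2, 1, 7, 5
d = r₁ − r₂: -1, 1, 0, 0, 4, 0, -4
d²: 1, 1, 0, 0, 16, 0, 16; Σd² = 34
ρ = 1 − 6·34/(7·48) = 1 − 204/336 = 0.393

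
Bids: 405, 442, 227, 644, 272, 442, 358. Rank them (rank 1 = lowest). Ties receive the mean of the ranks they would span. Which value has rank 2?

272

Sorted (ascending): 227, 272, 358, 405, 442, 442, 644
The 2 values of 442 occupy positions 5–6 → average rank (5+6)/2 = 5.5.
Rank 2 → value 272.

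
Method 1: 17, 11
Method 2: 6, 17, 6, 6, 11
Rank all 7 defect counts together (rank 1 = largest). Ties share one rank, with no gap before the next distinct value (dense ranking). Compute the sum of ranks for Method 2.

Sorted (descending): 17, 17, 11, 11, 6, 6, 6
The 2 values of 17 share dense rank 1.
The 2 values of 11 share dense rank 2.
The 3 values of 6 share dense rank 3.
Method 2 values → pooled ranks: 6→3, 17→1, 6→3, 6→3, 11→2
Rank sum = 3 + 1 + 3 + 3 + 2 = 12

12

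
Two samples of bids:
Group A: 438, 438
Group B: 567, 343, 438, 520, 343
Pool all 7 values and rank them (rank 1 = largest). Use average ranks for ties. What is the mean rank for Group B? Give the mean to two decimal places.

4.00

Sorted (descending): 567, 520, 438, 438, 438, 343, 343
The 3 values of 438 occupy positions 3–5 → average rank 4.
The 2 values of 343 occupy positions 6–7 → average rank (6+7)/2 = 6.5.
Group B values → pooled ranks: 567→1, 343→6.5, 438→4, 520→2, 343→6.5
Mean rank = (1 + 6.5 + 4 + 2 + 6.5) / 5 = 4.00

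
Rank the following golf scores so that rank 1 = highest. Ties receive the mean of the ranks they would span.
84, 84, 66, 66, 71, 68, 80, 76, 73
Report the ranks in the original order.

1.5, 1.5, 8.5, 8.5, 6, 7, 3, 4, 5

Sorted (descending): 84, 84, 80, 76, 73, 71, 68, 66, 66
The 2 values of 84 occupy positions 1–2 → average rank (1+2)/2 = 1.5.
The 2 values of 66 occupy positions 8–9 → average rank (8+9)/2 = 8.5.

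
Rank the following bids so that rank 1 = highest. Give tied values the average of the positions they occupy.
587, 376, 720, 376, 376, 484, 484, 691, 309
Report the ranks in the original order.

3, 7, 1, 7, 7, 4.5, 4.5, 2, 9

Sorted (descending): 720, 691, 587, 484, 484, 376, 376, 376, 309
The 2 values of 484 occupy positions 4–5 → average rank (4+5)/2 = 4.5.
The 3 values of 376 occupy positions 6–8 → average rank 7.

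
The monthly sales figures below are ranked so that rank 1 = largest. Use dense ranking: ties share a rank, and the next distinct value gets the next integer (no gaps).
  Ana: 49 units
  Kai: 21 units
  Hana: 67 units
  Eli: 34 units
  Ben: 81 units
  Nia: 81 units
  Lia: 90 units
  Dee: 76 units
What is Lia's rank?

Sorted (descending): 90, 81, 81, 76, 67, 49, 34, 21
The 2 values of 81 share dense rank 2.
Remaining distinct values take the next consecutive integers.
Lia has value 90 units → rank 1.

1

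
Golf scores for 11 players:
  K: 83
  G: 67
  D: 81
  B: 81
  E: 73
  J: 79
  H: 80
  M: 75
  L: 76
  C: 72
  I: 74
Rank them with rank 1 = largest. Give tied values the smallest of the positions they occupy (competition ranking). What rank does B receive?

2

Sorted (descending): 83, 81, 81, 80, 79, 76, 75, 74, 73, 72, 67
The 2 values of 81 occupy positions 2–3 → each gets rank 2.
B has value 81 → rank 2.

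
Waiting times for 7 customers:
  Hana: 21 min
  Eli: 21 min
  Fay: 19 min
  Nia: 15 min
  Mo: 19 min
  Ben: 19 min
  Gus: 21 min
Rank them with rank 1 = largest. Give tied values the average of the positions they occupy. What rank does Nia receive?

Sorted (descending): 21, 21, 21, 19, 19, 19, 15
The 3 values of 21 occupy positions 1–3 → average rank 2.
The 3 values of 19 occupy positions 4–6 → average rank 5.
Nia has value 15 min → rank 7.

7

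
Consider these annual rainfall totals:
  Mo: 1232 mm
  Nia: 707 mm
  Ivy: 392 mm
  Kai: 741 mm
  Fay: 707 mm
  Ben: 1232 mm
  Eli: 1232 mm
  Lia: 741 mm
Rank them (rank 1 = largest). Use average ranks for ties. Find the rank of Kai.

4.5

Sorted (descending): 1232, 1232, 1232, 741, 741, 707, 707, 392
The 3 values of 1232 occupy positions 1–3 → average rank 2.
The 2 values of 741 occupy positions 4–5 → average rank (4+5)/2 = 4.5.
The 2 values of 707 occupy positions 6–7 → average rank (6+7)/2 = 6.5.
Kai has value 741 mm → rank 4.5.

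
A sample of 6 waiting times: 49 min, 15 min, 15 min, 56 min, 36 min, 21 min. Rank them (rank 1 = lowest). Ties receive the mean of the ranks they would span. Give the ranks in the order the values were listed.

5, 1.5, 1.5, 6, 4, 3

Sorted (ascending): 15, 15, 21, 36, 49, 56
The 2 values of 15 occupy positions 1–2 → average rank (1+2)/2 = 1.5.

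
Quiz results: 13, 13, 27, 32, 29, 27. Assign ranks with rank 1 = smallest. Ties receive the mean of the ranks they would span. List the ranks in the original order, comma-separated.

1.5, 1.5, 3.5, 6, 5, 3.5

Sorted (ascending): 13, 13, 27, 27, 29, 32
The 2 values of 13 occupy positions 1–2 → average rank (1+2)/2 = 1.5.
The 2 values of 27 occupy positions 3–4 → average rank (3+4)/2 = 3.5.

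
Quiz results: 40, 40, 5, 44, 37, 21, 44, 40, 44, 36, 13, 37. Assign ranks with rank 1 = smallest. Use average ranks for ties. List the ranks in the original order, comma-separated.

8, 8, 1, 11, 5.5, 3, 11, 8, 11, 4, 2, 5.5

Sorted (ascending): 5, 13, 21, 36, 37, 37, 40, 40, 40, 44, 44, 44
The 2 values of 37 occupy positions 5–6 → average rank (5+6)/2 = 5.5.
The 3 values of 40 occupy positions 7–9 → average rank 8.
The 3 values of 44 occupy positions 10–12 → average rank 11.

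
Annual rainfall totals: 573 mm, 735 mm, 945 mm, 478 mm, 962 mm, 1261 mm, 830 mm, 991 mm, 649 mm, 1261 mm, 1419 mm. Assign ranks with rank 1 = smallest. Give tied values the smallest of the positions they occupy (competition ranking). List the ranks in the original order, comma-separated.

Sorted (ascending): 478, 573, 649, 735, 830, 945, 962, 991, 1261, 1261, 1419
The 2 values of 1261 occupy positions 9–10 → each gets rank 9.

2, 4, 6, 1, 7, 9, 5, 8, 3, 9, 11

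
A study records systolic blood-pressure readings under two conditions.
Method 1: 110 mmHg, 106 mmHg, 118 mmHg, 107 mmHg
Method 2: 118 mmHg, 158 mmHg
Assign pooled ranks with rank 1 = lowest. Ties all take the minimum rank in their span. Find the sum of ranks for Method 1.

Sorted (ascending): 106, 107, 110, 118, 118, 158
The 2 values of 118 occupy positions 4–5 → each gets rank 4.
Method 1 values → pooled ranks: 110→3, 106→1, 118→4, 107→2
Rank sum = 3 + 1 + 4 + 2 = 10

10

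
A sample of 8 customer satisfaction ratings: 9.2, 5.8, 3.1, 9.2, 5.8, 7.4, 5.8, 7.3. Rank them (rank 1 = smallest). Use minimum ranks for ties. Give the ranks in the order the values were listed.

7, 2, 1, 7, 2, 6, 2, 5

Sorted (ascending): 3.1, 5.8, 5.8, 5.8, 7.3, 7.4, 9.2, 9.2
The 3 values of 5.8 occupy positions 2–4 → each gets rank 2.
The 2 values of 9.2 occupy positions 7–8 → each gets rank 7.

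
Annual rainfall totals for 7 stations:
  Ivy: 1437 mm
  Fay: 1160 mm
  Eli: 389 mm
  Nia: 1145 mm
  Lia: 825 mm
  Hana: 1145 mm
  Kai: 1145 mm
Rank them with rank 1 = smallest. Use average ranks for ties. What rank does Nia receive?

4

Sorted (ascending): 389, 825, 1145, 1145, 1145, 1160, 1437
The 3 values of 1145 occupy positions 3–5 → average rank 4.
Nia has value 1145 mm → rank 4.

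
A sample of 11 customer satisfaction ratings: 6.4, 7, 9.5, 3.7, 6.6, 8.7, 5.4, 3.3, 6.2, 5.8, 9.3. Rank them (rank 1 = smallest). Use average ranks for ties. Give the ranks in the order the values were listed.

Sorted (ascending): 3.3, 3.7, 5.4, 5.8, 6.2, 6.4, 6.6, 7, 8.7, 9.3, 9.5
No ties — each value takes its position as its rank.

6, 8, 11, 2, 7, 9, 3, 1, 5, 4, 10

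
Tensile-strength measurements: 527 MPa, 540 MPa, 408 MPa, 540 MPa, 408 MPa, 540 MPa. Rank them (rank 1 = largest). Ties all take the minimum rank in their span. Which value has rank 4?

527

Sorted (descending): 540, 540, 540, 527, 408, 408
The 3 values of 540 occupy positions 1–3 → each gets rank 1.
The 2 values of 408 occupy positions 5–6 → each gets rank 5.
Rank 4 → value 527.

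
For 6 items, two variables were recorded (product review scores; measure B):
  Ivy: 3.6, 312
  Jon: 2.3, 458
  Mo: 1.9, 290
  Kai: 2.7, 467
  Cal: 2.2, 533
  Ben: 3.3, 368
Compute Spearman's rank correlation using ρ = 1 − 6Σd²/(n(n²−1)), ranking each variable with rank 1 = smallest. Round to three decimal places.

-0.086

Ranks of variable 1: 6, 3, 1, 4, 2, 5
Ranks of variable 2: 2, 4, 1, 5, 6, 3
d = r₁ − r₂: 4, -1, 0, -1, -4, 2
d²: 16, 1, 0, 1, 16, 4; Σd² = 38
ρ = 1 − 6·38/(6·35) = 1 − 228/210 = -0.086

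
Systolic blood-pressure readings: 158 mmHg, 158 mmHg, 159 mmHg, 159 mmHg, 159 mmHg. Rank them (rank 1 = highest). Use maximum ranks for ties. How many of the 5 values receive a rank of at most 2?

Sorted (descending): 159, 159, 159, 158, 158
The 3 values of 159 occupy positions 1–3 → each gets rank 3.
The 2 values of 158 occupy positions 4–5 → each gets rank 5.
Ranks ≤ 2: {} → 0 values.

0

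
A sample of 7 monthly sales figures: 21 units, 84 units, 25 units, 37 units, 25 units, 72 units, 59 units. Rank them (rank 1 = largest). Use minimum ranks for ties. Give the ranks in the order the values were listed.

7, 1, 5, 4, 5, 2, 3

Sorted (descending): 84, 72, 59, 37, 25, 25, 21
The 2 values of 25 occupy positions 5–6 → each gets rank 5.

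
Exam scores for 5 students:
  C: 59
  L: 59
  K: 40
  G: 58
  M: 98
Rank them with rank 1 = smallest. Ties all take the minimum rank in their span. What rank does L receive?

3

Sorted (ascending): 40, 58, 59, 59, 98
The 2 values of 59 occupy positions 3–4 → each gets rank 3.
L has value 59 → rank 3.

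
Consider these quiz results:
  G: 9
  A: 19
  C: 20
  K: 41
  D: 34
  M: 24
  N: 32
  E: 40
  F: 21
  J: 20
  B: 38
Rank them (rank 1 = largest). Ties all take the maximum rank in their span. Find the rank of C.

Sorted (descending): 41, 40, 38, 34, 32, 24, 21, 20, 20, 19, 9
The 2 values of 20 occupy positions 8–9 → each gets rank 9.
C has value 20 → rank 9.

9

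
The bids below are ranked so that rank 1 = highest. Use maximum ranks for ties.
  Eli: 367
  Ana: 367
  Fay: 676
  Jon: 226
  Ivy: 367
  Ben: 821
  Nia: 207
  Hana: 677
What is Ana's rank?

6

Sorted (descending): 821, 677, 676, 367, 367, 367, 226, 207
The 3 values of 367 occupy positions 4–6 → each gets rank 6.
Ana has value 367 → rank 6.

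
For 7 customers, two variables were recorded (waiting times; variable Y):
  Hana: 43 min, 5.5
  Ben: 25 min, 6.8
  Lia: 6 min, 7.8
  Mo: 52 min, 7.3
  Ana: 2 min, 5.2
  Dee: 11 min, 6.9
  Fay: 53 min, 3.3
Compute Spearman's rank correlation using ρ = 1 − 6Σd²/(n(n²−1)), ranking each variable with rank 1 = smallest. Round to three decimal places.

Ranks of variable 1: 5, 4, 2, 6, 1, 3, 7
Ranks of variable 2: 3, 4, 7, 6, 2, 5, 1
d = r₁ − r₂: 2, 0, -5, 0, -1, -2, 6
d²: 4, 0, 25, 0, 1, 4, 36; Σd² = 70
ρ = 1 − 6·70/(7·48) = 1 − 420/336 = -0.250

-0.250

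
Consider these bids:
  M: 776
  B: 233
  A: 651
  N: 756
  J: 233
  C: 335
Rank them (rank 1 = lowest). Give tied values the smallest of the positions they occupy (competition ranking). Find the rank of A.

Sorted (ascending): 233, 233, 335, 651, 756, 776
The 2 values of 233 occupy positions 1–2 → each gets rank 1.
A has value 651 → rank 4.

4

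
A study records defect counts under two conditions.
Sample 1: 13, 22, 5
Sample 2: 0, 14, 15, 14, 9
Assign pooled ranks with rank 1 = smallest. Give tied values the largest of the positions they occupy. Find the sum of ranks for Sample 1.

14

Sorted (ascending): 0, 5, 9, 13, 14, 14, 15, 22
The 2 values of 14 occupy positions 5–6 → each gets rank 6.
Sample 1 values → pooled ranks: 13→4, 22→8, 5→2
Rank sum = 4 + 8 + 2 = 14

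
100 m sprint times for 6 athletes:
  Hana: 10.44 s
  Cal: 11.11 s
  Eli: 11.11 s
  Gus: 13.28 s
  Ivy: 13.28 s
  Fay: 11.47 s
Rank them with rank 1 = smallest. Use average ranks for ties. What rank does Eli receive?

2.5

Sorted (ascending): 10.44, 11.11, 11.11, 11.47, 13.28, 13.28
The 2 values of 11.11 occupy positions 2–3 → average rank (2+3)/2 = 2.5.
The 2 values of 13.28 occupy positions 5–6 → average rank (5+6)/2 = 5.5.
Eli has value 11.11 s → rank 2.5.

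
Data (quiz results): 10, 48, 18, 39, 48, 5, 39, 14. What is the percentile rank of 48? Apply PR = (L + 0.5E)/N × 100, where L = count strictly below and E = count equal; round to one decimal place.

87.5

N = 8.
Strictly below 48: 6. Equal to 48: 2.
PR = (6 + 0.5·2)/8 × 100 = 87.5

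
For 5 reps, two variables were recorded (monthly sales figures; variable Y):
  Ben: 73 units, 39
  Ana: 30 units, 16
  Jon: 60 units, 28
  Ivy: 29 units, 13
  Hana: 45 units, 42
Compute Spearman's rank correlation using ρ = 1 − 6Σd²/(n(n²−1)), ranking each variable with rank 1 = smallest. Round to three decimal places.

Ranks of variable 1: 5, 2, 4, 1, 3
Ranks of variable 2: 4, 2, 3, 1, 5
d = r₁ − r₂: 1, 0, 1, 0, -2
d²: 1, 0, 1, 0, 4; Σd² = 6
ρ = 1 − 6·6/(5·24) = 1 − 36/120 = 0.700

0.700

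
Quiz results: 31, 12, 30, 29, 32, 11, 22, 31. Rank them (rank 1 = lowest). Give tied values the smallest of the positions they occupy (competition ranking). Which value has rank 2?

12

Sorted (ascending): 11, 12, 22, 29, 30, 31, 31, 32
The 2 values of 31 occupy positions 6–7 → each gets rank 6.
Rank 2 → value 12.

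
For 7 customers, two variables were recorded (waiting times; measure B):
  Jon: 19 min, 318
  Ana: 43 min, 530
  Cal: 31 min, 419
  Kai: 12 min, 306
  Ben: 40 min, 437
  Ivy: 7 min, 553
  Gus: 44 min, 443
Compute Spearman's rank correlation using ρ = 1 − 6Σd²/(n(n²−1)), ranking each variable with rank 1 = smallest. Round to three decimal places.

0.214

Ranks of variable 1: 3, 6, 4, 2, 5, 1, 7
Ranks of variable 2: 2, 6, 3, 1, 4, 7, 5
d = r₁ − r₂: 1, 0, 1, 1, 1, -6, 2
d²: 1, 0, 1, 1, 1, 36, 4; Σd² = 44
ρ = 1 − 6·44/(7·48) = 1 − 264/336 = 0.214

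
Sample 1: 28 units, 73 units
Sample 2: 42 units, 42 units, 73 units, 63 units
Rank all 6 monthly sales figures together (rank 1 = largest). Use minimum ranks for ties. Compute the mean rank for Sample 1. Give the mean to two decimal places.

3.50

Sorted (descending): 73, 73, 63, 42, 42, 28
The 2 values of 73 occupy positions 1–2 → each gets rank 1.
The 2 values of 42 occupy positions 4–5 → each gets rank 4.
Sample 1 values → pooled ranks: 28→6, 73→1
Mean rank = (6 + 1) / 2 = 3.50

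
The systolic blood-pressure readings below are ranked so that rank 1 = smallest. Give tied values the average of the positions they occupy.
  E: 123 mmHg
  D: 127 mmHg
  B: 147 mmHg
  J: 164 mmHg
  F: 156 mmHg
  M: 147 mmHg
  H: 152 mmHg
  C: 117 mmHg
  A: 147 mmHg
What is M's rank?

5

Sorted (ascending): 117, 123, 127, 147, 147, 147, 152, 156, 164
The 3 values of 147 occupy positions 4–6 → average rank 5.
M has value 147 mmHg → rank 5.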